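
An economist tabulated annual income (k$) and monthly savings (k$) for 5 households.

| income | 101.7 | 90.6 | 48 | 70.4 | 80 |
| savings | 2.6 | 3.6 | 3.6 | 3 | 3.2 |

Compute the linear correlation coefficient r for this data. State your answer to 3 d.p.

-0.565

n = 5, Σx = 390.7, Σy = 16, Σx² = 32211.41, Σy² = 51.92, Σxy = 1230.58
nΣxy − ΣxΣy = 6152.9 − 6251.2 = -98.3
nΣx² − (Σx)² = 161057.05 − 152646.49 = 8410.56; nΣy² − (Σy)² = 259.6 − 256 = 3.6
r = -98.3 / √(8410.56 × 3.6) = -98.3 / 174.0058 ≈ -0.565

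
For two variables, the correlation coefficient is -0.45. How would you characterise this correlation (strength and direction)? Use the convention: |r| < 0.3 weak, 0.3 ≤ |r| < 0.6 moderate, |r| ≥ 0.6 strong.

r = -0.45 < 0 so the relationship is negative.
|r| = 0.45, which falls in the moderate range.

moderate negative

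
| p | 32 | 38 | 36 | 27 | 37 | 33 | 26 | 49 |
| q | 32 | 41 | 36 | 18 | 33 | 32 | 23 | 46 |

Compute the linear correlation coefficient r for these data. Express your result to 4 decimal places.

0.9265

n = 8, Σp = 278, Σq = 261, Σp² = 10028, Σq² = 9083, Σpq = 9493
nΣpq − ΣpΣq = 75944 − 72558 = 3386
nΣp² − (Σp)² = 80224 − 77284 = 2940; nΣq² − (Σq)² = 72664 − 68121 = 4543
r = 3386 / √(2940 × 4543) = 3386 / 3654.6436 ≈ 0.9265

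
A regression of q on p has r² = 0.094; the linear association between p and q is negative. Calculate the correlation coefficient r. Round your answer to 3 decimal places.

-0.307

|r| = √0.094 = 0.307
The association is negative, so r = −0.307.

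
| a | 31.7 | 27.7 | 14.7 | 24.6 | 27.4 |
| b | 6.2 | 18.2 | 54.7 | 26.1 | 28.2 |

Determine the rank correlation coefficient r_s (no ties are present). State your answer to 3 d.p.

Rank a: 5, 4, 1, 2, 3
Rank b: 1, 2, 5, 3, 4
d = rank(a) − rank(b): 4, 2, -4, -1, -1; Σd² = 38
ρ = 1 − 6Σd² / [n(n²−1)] = 1 − 6×38 / (5×24) = 1 − 228/120 ≈ -0.900

-0.900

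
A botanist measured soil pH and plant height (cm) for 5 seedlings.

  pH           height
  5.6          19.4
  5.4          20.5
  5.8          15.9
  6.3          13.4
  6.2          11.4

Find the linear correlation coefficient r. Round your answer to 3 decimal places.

n = 5, Σx = 29.3, Σy = 80.6, Σx² = 172.29, Σy² = 1358.94, Σxy = 466.66
nΣxy − ΣxΣy = 2333.3 − 2361.58 = -28.28
nΣx² − (Σx)² = 861.45 − 858.49 = 2.96; nΣy² − (Σy)² = 6794.7 − 6496.36 = 298.34
r = -28.28 / √(2.96 × 298.34) = -28.28 / 29.7168 ≈ -0.952

-0.952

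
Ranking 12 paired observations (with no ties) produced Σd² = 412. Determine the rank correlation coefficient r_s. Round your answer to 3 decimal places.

-0.441

ρ = 1 − 6Σd² / [n(n²−1)] = 1 − 6×412 / (12×143)
  = 1 − 2472/1716 = 1 − 1.4406 ≈ -0.441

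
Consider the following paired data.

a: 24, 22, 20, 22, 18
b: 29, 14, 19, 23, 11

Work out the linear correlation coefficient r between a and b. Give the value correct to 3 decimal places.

n = 5, Σa = 106, Σb = 96, Σa² = 2268, Σb² = 2048, Σab = 2088
nΣab − ΣaΣb = 10440 − 10176 = 264
nΣa² − (Σa)² = 11340 − 11236 = 104; nΣb² − (Σb)² = 10240 − 9216 = 1024
r = 264 / √(104 × 1024) = 264 / 326.3372 ≈ 0.809

0.809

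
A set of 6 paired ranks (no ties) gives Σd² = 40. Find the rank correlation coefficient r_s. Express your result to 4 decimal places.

-0.1429

ρ = 1 − 6Σd² / [n(n²−1)] = 1 − 6×40 / (6×35)
  = 1 − 240/210 = 1 − 1.14286 ≈ -0.1429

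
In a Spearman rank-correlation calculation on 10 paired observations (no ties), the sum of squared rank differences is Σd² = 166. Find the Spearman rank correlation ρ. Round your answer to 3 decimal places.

ρ = 1 − 6Σd² / [n(n²−1)] = 1 − 6×166 / (10×99)
  = 1 − 996/990 = 1 − 1.0061 ≈ -0.006

-0.006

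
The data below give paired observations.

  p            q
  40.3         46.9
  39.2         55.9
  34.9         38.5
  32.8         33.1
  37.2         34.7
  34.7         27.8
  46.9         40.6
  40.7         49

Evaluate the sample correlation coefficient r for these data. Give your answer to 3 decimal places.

0.506

n = 8, Σp = 306.7, Σq = 326.5, Σp² = 11898.61, Σq² = 13928.57, Σpq = 12664.62
nΣpq − ΣpΣq = 101316.96 − 100137.55 = 1179.41
nΣp² − (Σp)² = 95188.88 − 94064.89 = 1123.99; nΣq² − (Σq)² = 111428.56 − 106602.25 = 4826.31
r = 1179.41 / √(1123.99 × 4826.31) = 1179.41 / 2329.1037 ≈ 0.506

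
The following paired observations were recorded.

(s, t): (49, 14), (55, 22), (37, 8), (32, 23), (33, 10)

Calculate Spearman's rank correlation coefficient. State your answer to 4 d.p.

-0.1000

Rank s: 4, 5, 3, 1, 2
Rank t: 3, 4, 1, 5, 2
d = rank(s) − rank(t): 1, 1, 2, -4, 0; Σd² = 22
ρ = 1 − 6Σd² / [n(n²−1)] = 1 − 6×22 / (5×24) = 1 − 132/120 ≈ -0.1000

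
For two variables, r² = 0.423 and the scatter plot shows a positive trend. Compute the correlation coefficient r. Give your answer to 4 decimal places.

0.6504

|r| = √0.423 = 0.6504
The association is positive, so r = 0.6504.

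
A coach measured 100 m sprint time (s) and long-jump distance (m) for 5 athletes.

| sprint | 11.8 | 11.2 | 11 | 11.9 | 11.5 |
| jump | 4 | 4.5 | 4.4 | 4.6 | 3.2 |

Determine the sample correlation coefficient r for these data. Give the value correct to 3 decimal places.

n = 5, Σx = 57.4, Σy = 20.7, Σx² = 659.54, Σy² = 87.01, Σxy = 237.54
nΣxy − ΣxΣy = 1187.7 − 1188.18 = -0.48
nΣx² − (Σx)² = 3297.7 − 3294.76 = 2.94; nΣy² − (Σy)² = 435.05 − 428.49 = 6.56
r = -0.48 / √(2.94 × 6.56) = -0.48 / 4.3916 ≈ -0.109

-0.109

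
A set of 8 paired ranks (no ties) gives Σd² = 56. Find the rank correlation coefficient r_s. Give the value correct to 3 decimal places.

0.333

ρ = 1 − 6Σd² / [n(n²−1)] = 1 − 6×56 / (8×63)
  = 1 − 336/504 = 1 − 0.6667 ≈ 0.333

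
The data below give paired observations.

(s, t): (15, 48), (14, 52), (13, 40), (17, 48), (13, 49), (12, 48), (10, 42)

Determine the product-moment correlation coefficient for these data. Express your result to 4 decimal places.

0.4620

n = 7, Σs = 94, Σt = 327, Σs² = 1292, Σt² = 15381, Σst = 4417
nΣst − ΣsΣt = 30919 − 30738 = 181
nΣs² − (Σs)² = 9044 − 8836 = 208; nΣt² − (Σt)² = 107667 − 106929 = 738
r = 181 / √(208 × 738) = 181 / 391.7959 ≈ 0.4620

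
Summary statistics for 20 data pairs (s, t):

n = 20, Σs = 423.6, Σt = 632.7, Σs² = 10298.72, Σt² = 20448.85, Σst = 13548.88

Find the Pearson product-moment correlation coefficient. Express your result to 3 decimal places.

r = (nΣst − ΣsΣt) / √[(nΣs² − (Σs)²)(nΣt² − (Σt)²)]
Numerator: 20×13548.88 − 423.6×632.7 = 2965.88
Denominator: √[(205974.4 − 179436.96)(408977 − 400309.29)] = √[26537.44 × 8667.71] = 15166.3718
r = 2965.88 / 15166.3718 ≈ 0.196

0.196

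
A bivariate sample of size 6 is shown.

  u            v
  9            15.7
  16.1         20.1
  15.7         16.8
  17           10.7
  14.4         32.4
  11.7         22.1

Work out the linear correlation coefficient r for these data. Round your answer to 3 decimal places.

-0.102

n = 6, Σu = 83.9, Σv = 117.8, Σu² = 1219.95, Σv² = 2585.4, Σuv = 1635.7
nΣuv − ΣuΣv = 9814.2 − 9883.42 = -69.22
nΣu² − (Σu)² = 7319.7 − 7039.21 = 280.49; nΣv² − (Σv)² = 15512.4 − 13876.84 = 1635.56
r = -69.22 / √(280.49 × 1635.56) = -69.22 / 677.3169 ≈ -0.102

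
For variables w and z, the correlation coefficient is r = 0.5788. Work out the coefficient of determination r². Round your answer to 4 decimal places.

r² = (0.5788)² = 0.3350

0.3350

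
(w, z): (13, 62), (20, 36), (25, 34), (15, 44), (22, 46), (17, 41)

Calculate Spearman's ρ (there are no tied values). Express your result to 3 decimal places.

Rank w: 1, 4, 6, 2, 5, 3
Rank z: 6, 2, 1, 4, 5, 3
d = rank(w) − rank(z): -5, 2, 5, -2, 0, 0; Σd² = 58
ρ = 1 − 6Σd² / [n(n²−1)] = 1 − 6×58 / (6×35) = 1 − 348/210 ≈ -0.657

-0.657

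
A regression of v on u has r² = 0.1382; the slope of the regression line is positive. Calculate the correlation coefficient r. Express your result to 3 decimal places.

|r| = √0.1382 = 0.372
The association is positive, so r = 0.372.

0.372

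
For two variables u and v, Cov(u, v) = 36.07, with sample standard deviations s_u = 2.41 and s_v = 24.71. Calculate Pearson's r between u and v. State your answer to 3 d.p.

r = Cov(u,v) / (s_u · s_v) = 36.07 / (2.41 × 24.71)
  = 36.07 / 59.5511 ≈ 0.606

0.606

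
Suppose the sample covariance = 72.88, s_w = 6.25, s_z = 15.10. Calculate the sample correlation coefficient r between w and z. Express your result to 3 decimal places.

0.772

r = Cov(w,z) / (s_w · s_z) = 72.88 / (6.25 × 15.10)
  = 72.88 / 94.3750 ≈ 0.772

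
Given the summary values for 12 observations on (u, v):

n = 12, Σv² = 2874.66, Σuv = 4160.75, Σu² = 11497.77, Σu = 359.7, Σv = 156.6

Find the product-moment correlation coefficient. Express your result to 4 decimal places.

-0.6915

r = (nΣuv − ΣuΣv) / √[(nΣu² − (Σu)²)(nΣv² − (Σv)²)]
Numerator: 12×4160.75 − 359.7×156.6 = -6400.02
Denominator: √[(137973.24 − 129384.09)(34495.92 − 24523.56)] = √[8589.15 × 9972.36] = 9254.9498
r = -6400.02 / 9254.9498 ≈ -0.6915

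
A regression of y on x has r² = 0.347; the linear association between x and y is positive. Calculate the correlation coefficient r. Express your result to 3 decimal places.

|r| = √0.347 = 0.589
The association is positive, so r = 0.589.

0.589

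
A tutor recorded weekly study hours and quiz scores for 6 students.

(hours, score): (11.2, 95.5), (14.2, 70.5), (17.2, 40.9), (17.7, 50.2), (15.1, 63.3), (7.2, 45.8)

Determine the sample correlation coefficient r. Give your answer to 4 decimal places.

n = 6, Σx = 82.6, Σy = 366.2, Σx² = 1216.06, Σy² = 24387.88, Σxy = 4948.31
nΣxy − ΣxΣy = 29689.86 − 30248.12 = -558.26
nΣx² − (Σx)² = 7296.36 − 6822.76 = 473.6; nΣy² − (Σy)² = 146327.28 − 134102.44 = 12224.84
r = -558.26 / √(473.6 × 12224.84) = -558.26 / 2406.1763 ≈ -0.2320

-0.2320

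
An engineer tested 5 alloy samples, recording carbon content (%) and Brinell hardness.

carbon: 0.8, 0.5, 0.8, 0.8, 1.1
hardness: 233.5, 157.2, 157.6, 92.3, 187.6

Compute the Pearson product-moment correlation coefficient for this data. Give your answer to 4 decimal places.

0.2088

n = 5, Σx = 4, Σy = 828.2, Σx² = 3.38, Σy² = 147784.9, Σxy = 671.68
nΣxy − ΣxΣy = 3358.4 − 3312.8 = 45.6
nΣx² − (Σx)² = 16.9 − 16 = 0.9; nΣy² − (Σy)² = 738924.5 − 685915.24 = 53009.26
r = 45.6 / √(0.9 × 53009.26) = 45.6 / 218.4224 ≈ 0.2088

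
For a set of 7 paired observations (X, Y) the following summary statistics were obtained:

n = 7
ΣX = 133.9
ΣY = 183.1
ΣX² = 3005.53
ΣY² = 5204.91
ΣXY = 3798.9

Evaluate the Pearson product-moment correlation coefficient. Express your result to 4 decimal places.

r = (nΣXY − ΣXΣY) / √[(nΣX² − (ΣX)²)(nΣY² − (ΣY)²)]
Numerator: 7×3798.9 − 133.9×183.1 = 2075.21
Denominator: √[(21038.71 − 17929.21)(36434.37 − 33525.61)] = √[3109.5 × 2908.76] = 3007.4556
r = 2075.21 / 3007.4556 ≈ 0.6900

0.6900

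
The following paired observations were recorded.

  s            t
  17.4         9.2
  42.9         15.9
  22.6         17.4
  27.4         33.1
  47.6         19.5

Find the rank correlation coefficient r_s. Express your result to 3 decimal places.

0.500

Rank s: 1, 4, 2, 3, 5
Rank t: 1, 2, 3, 5, 4
d = rank(s) − rank(t): 0, 2, -1, -2, 1; Σd² = 10
ρ = 1 − 6Σd² / [n(n²−1)] = 1 − 6×10 / (5×24) = 1 − 60/120 ≈ 0.500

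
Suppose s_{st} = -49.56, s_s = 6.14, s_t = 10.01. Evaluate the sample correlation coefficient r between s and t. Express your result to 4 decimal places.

-0.8064

r = Cov(s,t) / (s_s · s_t) = -49.56 / (6.14 × 10.01)
  = -49.56 / 61.4614 ≈ -0.8064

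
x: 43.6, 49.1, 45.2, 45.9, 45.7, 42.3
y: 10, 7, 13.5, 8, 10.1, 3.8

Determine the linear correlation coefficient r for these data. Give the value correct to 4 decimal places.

n = 6, Σx = 271.8, Σy = 52.4, Σx² = 12339.4, Σy² = 511.7, Σxy = 2379.41
nΣxy − ΣxΣy = 14276.46 − 14242.32 = 34.14
nΣx² − (Σx)² = 74036.4 − 73875.24 = 161.16; nΣy² − (Σy)² = 3070.2 − 2745.76 = 324.44
r = 34.14 / √(161.16 × 324.44) = 34.14 / 228.6630 ≈ 0.1493

0.1493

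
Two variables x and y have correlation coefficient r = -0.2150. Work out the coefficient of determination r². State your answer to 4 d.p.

r² = (-0.2150)² = 0.0462

0.0462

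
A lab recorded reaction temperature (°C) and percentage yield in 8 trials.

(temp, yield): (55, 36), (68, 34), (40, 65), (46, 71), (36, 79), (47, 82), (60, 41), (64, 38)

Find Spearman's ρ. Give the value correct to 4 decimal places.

Rank temp: 5, 8, 2, 3, 1, 4, 6, 7
Rank yield: 2, 1, 5, 6, 7, 8, 4, 3
d = rank(temp) − rank(yield): 3, 7, -3, -3, -6, -4, 2, 4; Σd² = 148
ρ = 1 − 6Σd² / [n(n²−1)] = 1 − 6×148 / (8×63) = 1 − 888/504 ≈ -0.7619

-0.7619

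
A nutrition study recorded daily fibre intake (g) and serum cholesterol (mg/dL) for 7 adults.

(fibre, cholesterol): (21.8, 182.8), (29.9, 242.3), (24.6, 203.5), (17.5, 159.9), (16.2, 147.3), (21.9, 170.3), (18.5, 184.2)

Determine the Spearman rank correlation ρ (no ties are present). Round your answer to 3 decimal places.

0.857

Rank fibre: 4, 7, 6, 2, 1, 5, 3
Rank cholesterol: 4, 7, 6, 2, 1, 3, 5
d = rank(fibre) − rank(cholesterol): 0, 0, 0, 0, 0, 2, -2; Σd² = 8
ρ = 1 − 6Σd² / [n(n²−1)] = 1 − 6×8 / (7×48) = 1 − 48/336 ≈ 0.857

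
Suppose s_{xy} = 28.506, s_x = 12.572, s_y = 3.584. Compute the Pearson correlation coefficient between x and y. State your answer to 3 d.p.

r = Cov(x,y) / (s_x · s_y) = 28.506 / (12.572 × 3.584)
  = 28.506 / 45.0580 ≈ 0.633

0.633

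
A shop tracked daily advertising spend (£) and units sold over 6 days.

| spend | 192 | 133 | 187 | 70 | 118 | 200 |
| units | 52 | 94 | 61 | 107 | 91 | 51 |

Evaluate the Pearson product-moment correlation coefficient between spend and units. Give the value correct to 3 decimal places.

n = 6, Σx = 900, Σy = 456, Σx² = 148346, Σy² = 37592, Σxy = 62321
nΣxy − ΣxΣy = 373926 − 410400 = -36474
nΣx² − (Σx)² = 890076 − 810000 = 80076; nΣy² − (Σy)² = 225552 − 207936 = 17616
r = -36474 / √(80076 × 17616) = -36474 / 37558.2057 ≈ -0.971

-0.971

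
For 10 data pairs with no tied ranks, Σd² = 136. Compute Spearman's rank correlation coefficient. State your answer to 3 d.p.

0.176

ρ = 1 − 6Σd² / [n(n²−1)] = 1 − 6×136 / (10×99)
  = 1 − 816/990 = 1 − 0.8242 ≈ 0.176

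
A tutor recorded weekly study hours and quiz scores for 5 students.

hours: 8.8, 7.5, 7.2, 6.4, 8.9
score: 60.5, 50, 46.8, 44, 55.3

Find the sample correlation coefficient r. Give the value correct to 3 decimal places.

0.945

n = 5, Σx = 38.8, Σy = 256.6, Σx² = 305.7, Σy² = 13344.58, Σxy = 2018.13
nΣxy − ΣxΣy = 10090.65 − 9956.08 = 134.57
nΣx² − (Σx)² = 1528.5 − 1505.44 = 23.06; nΣy² − (Σy)² = 66722.9 − 65843.56 = 879.34
r = 134.57 / √(23.06 × 879.34) = 134.57 / 142.3994 ≈ 0.945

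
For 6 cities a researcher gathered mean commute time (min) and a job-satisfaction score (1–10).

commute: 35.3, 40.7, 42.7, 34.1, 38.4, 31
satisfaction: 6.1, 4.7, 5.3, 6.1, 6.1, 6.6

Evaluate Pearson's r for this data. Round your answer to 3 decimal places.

n = 6, Σx = 222.2, Σy = 34.9, Σx² = 8324.24, Σy² = 205.37, Σxy = 1279.78
nΣxy − ΣxΣy = 7678.68 − 7754.78 = -76.1
nΣx² − (Σx)² = 49945.44 − 49372.84 = 572.6; nΣy² − (Σy)² = 1232.22 − 1218.01 = 14.21
r = -76.1 / √(572.6 × 14.21) = -76.1 / 90.2034 ≈ -0.844

-0.844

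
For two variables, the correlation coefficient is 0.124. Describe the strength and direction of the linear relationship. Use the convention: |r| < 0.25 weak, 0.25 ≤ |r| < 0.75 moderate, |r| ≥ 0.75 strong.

r = 0.124 > 0 so the relationship is positive.
|r| = 0.124, which falls in the weak range.

weak positive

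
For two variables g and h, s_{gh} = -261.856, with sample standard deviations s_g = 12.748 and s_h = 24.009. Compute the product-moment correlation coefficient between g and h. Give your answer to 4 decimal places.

r = Cov(g,h) / (s_g · s_h) = -261.856 / (12.748 × 24.009)
  = -261.856 / 306.0667 ≈ -0.8556

-0.8556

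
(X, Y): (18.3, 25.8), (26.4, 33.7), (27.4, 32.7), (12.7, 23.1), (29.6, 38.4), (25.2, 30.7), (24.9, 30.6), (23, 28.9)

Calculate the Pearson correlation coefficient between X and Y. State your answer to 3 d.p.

n = 8, ΣX = 187.5, ΣY = 243.9, ΣX² = 4604.11, ΣY² = 7592.85, ΣXY = 5888.09
nΣXY − ΣXΣY = 47104.72 − 45731.25 = 1373.47
nΣX² − (ΣX)² = 36832.88 − 35156.25 = 1676.63; nΣY² − (ΣY)² = 60742.8 − 59487.21 = 1255.59
r = 1373.47 / √(1676.63 × 1255.59) = 1373.47 / 1450.9169 ≈ 0.947

0.947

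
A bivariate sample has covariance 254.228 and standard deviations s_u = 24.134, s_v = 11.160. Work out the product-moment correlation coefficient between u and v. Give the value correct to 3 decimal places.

r = Cov(u,v) / (s_u · s_v) = 254.228 / (24.134 × 11.160)
  = 254.228 / 269.3354 ≈ 0.944

0.944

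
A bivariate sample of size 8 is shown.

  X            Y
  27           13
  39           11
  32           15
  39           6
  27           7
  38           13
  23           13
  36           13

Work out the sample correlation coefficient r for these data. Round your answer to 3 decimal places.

n = 8, ΣX = 261, ΣY = 91, ΣX² = 8793, ΣY² = 1107, ΣXY = 2944
nΣXY − ΣXΣY = 23552 − 23751 = -199
nΣX² − (ΣX)² = 70344 − 68121 = 2223; nΣY² − (ΣY)² = 8856 − 8281 = 575
r = -199 / √(2223 × 575) = -199 / 1130.5861 ≈ -0.176

-0.176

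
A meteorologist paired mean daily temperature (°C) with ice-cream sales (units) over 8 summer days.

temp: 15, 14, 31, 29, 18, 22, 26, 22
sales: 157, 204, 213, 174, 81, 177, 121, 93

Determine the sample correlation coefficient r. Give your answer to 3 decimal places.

0.190

n = 8, Σx = 177, Σy = 1220, Σx² = 4191, Σy² = 203090, Σxy = 27404
nΣxy − ΣxΣy = 219232 − 215940 = 3292
nΣx² − (Σx)² = 33528 − 31329 = 2199; nΣy² − (Σy)² = 1624720 − 1488400 = 136320
r = 3292 / √(2199 × 136320) = 3292 / 17313.8003 ≈ 0.190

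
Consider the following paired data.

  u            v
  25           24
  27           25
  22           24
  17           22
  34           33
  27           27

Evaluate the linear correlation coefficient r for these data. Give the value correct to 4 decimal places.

n = 6, Σu = 152, Σv = 155, Σu² = 4012, Σv² = 4079, Σuv = 4028
nΣuv − ΣuΣv = 24168 − 23560 = 608
nΣu² − (Σu)² = 24072 − 23104 = 968; nΣv² − (Σv)² = 24474 − 24025 = 449
r = 608 / √(968 × 449) = 608 / 659.2663 ≈ 0.9222

0.9222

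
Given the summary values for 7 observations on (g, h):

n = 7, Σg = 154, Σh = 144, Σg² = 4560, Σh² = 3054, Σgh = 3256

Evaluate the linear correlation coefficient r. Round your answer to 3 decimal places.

r = (nΣgh − ΣgΣh) / √[(nΣg² − (Σg)²)(nΣh² − (Σh)²)]
Numerator: 7×3256 − 154×144 = 616
Denominator: √[(31920 − 23716)(21378 − 20736)] = √[8204 × 642] = 2294.9876
r = 616 / 2294.9876 ≈ 0.268

0.268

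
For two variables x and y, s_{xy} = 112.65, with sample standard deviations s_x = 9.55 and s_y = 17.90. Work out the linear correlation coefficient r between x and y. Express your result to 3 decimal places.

r = Cov(x,y) / (s_x · s_y) = 112.65 / (9.55 × 17.90)
  = 112.65 / 170.9450 ≈ 0.659

0.659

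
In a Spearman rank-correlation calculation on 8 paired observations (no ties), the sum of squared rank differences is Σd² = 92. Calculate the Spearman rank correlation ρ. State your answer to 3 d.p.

ρ = 1 − 6Σd² / [n(n²−1)] = 1 − 6×92 / (8×63)
  = 1 − 552/504 = 1 − 1.0952 ≈ -0.095

-0.095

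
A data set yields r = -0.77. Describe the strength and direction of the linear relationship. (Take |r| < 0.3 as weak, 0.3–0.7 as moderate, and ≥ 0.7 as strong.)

r = -0.77 < 0 so the relationship is negative.
|r| = 0.77, which falls in the strong range.

strong negative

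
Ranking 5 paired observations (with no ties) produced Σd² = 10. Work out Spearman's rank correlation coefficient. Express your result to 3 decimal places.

0.500

ρ = 1 − 6Σd² / [n(n²−1)] = 1 − 6×10 / (5×24)
  = 1 − 60/120 = 1 − 0.5000 ≈ 0.500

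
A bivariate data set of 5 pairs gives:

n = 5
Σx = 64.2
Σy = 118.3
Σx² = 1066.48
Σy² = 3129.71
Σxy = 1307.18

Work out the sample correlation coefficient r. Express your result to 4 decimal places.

-0.7484

r = (nΣxy − ΣxΣy) / √[(nΣx² − (Σx)²)(nΣy² − (Σy)²)]
Numerator: 5×1307.18 − 64.2×118.3 = -1058.96
Denominator: √[(5332.4 − 4121.64)(15648.55 − 13994.89)] = √[1210.76 × 1653.66] = 1414.9860
r = -1058.96 / 1414.9860 ≈ -0.7484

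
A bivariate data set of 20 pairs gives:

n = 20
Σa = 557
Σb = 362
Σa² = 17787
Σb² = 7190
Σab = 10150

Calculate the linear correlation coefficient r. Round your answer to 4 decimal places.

r = (nΣab − ΣaΣb) / √[(nΣa² − (Σa)²)(nΣb² − (Σb)²)]
Numerator: 20×10150 − 557×362 = 1366
Denominator: √[(355740 − 310249)(143800 − 131044)] = √[45491 × 12756] = 24089.0680
r = 1366 / 24089.0680 ≈ 0.0567

0.0567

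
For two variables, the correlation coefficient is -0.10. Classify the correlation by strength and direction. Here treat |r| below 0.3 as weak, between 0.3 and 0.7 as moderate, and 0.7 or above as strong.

weak negative

r = -0.10 < 0 so the relationship is negative.
|r| = 0.10, which falls in the weak range.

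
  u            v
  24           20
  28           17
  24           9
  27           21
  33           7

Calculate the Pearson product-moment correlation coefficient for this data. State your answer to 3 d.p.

-0.450

n = 5, Σu = 136, Σv = 74, Σu² = 3754, Σv² = 1260, Σuv = 1970
nΣuv − ΣuΣv = 9850 − 10064 = -214
nΣu² − (Σu)² = 18770 − 18496 = 274; nΣv² − (Σv)² = 6300 − 5476 = 824
r = -214 / √(274 × 824) = -214 / 475.1589 ≈ -0.450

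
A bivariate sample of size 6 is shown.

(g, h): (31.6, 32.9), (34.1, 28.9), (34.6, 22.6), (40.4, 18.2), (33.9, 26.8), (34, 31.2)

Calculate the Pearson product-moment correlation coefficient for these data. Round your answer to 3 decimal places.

n = 6, Σg = 208.6, Σh = 160.6, Σg² = 7295.9, Σh² = 4451.3, Σgh = 5511.69
nΣgh − ΣgΣh = 33070.14 − 33501.16 = -431.02
nΣg² − (Σg)² = 43775.4 − 43513.96 = 261.44; nΣh² − (Σh)² = 26707.8 − 25792.36 = 915.44
r = -431.02 / √(261.44 × 915.44) = -431.02 / 489.2163 ≈ -0.881

-0.881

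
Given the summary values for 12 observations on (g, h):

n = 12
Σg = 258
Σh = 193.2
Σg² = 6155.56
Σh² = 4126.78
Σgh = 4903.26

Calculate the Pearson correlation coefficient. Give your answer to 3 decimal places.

r = (nΣgh − ΣgΣh) / √[(nΣg² − (Σg)²)(nΣh² − (Σh)²)]
Numerator: 12×4903.26 − 258×193.2 = 8993.52
Denominator: √[(73866.72 − 66564)(49521.36 − 37326.24)] = √[7302.72 × 12195.12] = 9437.0306
r = 8993.52 / 9437.0306 ≈ 0.953

0.953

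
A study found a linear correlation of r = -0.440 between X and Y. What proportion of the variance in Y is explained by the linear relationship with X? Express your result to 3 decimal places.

0.194

r² = (-0.440)² = 0.194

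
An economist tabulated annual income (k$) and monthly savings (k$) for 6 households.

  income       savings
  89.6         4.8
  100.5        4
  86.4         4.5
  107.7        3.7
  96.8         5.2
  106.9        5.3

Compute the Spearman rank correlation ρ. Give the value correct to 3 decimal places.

-0.200

Rank income: 2, 4, 1, 6, 3, 5
Rank savings: 4, 2, 3, 1, 5, 6
d = rank(income) − rank(savings): -2, 2, -2, 5, -2, -1; Σd² = 42
ρ = 1 − 6Σd² / [n(n²−1)] = 1 − 6×42 / (6×35) = 1 − 252/210 ≈ -0.200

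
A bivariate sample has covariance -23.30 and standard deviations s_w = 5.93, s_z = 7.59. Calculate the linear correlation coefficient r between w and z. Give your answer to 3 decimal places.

-0.518

r = Cov(w,z) / (s_w · s_z) = -23.30 / (5.93 × 7.59)
  = -23.30 / 45.0087 ≈ -0.518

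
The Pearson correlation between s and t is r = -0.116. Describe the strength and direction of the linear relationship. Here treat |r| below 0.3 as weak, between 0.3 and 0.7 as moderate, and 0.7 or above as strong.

weak negative

r = -0.116 < 0 so the relationship is negative.
|r| = 0.116, which falls in the weak range.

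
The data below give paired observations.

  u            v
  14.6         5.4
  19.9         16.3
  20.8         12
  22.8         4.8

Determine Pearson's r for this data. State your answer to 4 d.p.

0.1819

n = 4, Σu = 78.1, Σv = 38.5, Σu² = 1561.65, Σv² = 461.89, Σuv = 762.25
nΣuv − ΣuΣv = 3049 − 3006.85 = 42.15
nΣu² − (Σu)² = 6246.6 − 6099.61 = 146.99; nΣv² − (Σv)² = 1847.56 − 1482.25 = 365.31
r = 42.15 / √(146.99 × 365.31) = 42.15 / 231.7260 ≈ 0.1819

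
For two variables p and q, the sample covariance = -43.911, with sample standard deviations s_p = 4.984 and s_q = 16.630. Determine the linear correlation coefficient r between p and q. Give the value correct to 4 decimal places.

r = Cov(p,q) / (s_p · s_q) = -43.911 / (4.984 × 16.630)
  = -43.911 / 82.8839 ≈ -0.5298

-0.5298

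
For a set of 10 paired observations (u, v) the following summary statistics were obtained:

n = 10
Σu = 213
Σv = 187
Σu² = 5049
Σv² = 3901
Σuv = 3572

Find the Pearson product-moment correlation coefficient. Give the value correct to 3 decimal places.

-0.904

r = (nΣuv − ΣuΣv) / √[(nΣu² − (Σu)²)(nΣv² − (Σv)²)]
Numerator: 10×3572 − 213×187 = -4111
Denominator: √[(50490 − 45369)(39010 − 34969)] = √[5121 × 4041] = 4549.0616
r = -4111 / 4549.0616 ≈ -0.904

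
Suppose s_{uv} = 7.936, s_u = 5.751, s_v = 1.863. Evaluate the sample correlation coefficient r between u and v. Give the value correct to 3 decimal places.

r = Cov(u,v) / (s_u · s_v) = 7.936 / (5.751 × 1.863)
  = 7.936 / 10.7141 ≈ 0.741

0.741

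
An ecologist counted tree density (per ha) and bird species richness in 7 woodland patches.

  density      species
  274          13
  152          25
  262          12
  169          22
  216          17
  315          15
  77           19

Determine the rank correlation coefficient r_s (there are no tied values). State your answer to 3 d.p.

-0.750

Rank density: 6, 2, 5, 3, 4, 7, 1
Rank species: 2, 7, 1, 6, 4, 3, 5
d = rank(density) − rank(species): 4, -5, 4, -3, 0, 4, -4; Σd² = 98
ρ = 1 − 6Σd² / [n(n²−1)] = 1 − 6×98 / (7×48) = 1 − 588/336 ≈ -0.750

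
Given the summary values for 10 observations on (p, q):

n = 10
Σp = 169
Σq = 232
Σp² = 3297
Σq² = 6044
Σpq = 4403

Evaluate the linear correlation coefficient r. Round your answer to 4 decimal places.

r = (nΣpq − ΣpΣq) / √[(nΣp² − (Σp)²)(nΣq² − (Σq)²)]
Numerator: 10×4403 − 169×232 = 4822
Denominator: √[(32970 − 28561)(60440 − 53824)] = √[4409 × 6616] = 5400.9207
r = 4822 / 5400.9207 ≈ 0.8928

0.8928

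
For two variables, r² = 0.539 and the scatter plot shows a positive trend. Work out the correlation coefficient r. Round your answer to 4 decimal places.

|r| = √0.539 = 0.7342
The association is positive, so r = 0.7342.

0.7342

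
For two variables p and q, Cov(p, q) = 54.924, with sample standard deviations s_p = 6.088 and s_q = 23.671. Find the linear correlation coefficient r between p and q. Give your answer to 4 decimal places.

0.3811

r = Cov(p,q) / (s_p · s_q) = 54.924 / (6.088 × 23.671)
  = 54.924 / 144.1090 ≈ 0.3811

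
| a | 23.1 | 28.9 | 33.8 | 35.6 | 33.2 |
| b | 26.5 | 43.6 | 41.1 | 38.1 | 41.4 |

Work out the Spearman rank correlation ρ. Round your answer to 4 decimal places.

Rank a: 1, 2, 4, 5, 3
Rank b: 1, 5, 3, 2, 4
d = rank(a) − rank(b): 0, -3, 1, 3, -1; Σd² = 20
ρ = 1 − 6Σd² / [n(n²−1)] = 1 − 6×20 / (5×24) = 1 − 120/120 ≈ 0.0000

0.0000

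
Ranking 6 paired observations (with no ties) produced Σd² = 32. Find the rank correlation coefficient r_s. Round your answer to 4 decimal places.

ρ = 1 − 6Σd² / [n(n²−1)] = 1 − 6×32 / (6×35)
  = 1 − 192/210 = 1 − 0.91429 ≈ 0.0857

0.0857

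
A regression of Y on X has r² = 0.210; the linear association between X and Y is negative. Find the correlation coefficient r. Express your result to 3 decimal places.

|r| = √0.210 = 0.458
The association is negative, so r = −0.458.

-0.458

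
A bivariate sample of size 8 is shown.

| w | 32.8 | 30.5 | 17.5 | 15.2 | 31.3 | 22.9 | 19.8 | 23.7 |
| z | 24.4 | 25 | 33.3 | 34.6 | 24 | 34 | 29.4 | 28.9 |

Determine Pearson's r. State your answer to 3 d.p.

-0.909

n = 8, Σw = 193.7, Σz = 233.6, Σw² = 5001.21, Σz² = 6957.98, Σwz = 5468.34
nΣwz − ΣwΣz = 43746.72 − 45248.32 = -1501.6
nΣw² − (Σw)² = 40009.68 − 37519.69 = 2489.99; nΣz² − (Σz)² = 55663.84 − 54568.96 = 1094.88
r = -1501.6 / √(2489.99 × 1094.88) = -1501.6 / 1651.1330 ≈ -0.909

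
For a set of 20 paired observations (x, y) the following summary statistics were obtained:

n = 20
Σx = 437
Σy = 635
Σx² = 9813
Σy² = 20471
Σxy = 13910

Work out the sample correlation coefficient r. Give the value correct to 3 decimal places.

0.123

r = (nΣxy − ΣxΣy) / √[(nΣx² − (Σx)²)(nΣy² − (Σy)²)]
Numerator: 20×13910 − 437×635 = 705
Denominator: √[(196260 − 190969)(409420 − 403225)] = √[5291 × 6195] = 5725.1851
r = 705 / 5725.1851 ≈ 0.123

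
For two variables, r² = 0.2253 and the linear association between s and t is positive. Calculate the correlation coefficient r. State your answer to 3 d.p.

0.475

|r| = √0.2253 = 0.475
The association is positive, so r = 0.475.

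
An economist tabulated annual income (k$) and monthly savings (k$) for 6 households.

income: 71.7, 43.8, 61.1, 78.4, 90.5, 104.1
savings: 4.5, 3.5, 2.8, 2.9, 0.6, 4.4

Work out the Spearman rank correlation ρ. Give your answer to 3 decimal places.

-0.029

Rank income: 3, 1, 2, 4, 5, 6
Rank savings: 6, 4, 2, 3, 1, 5
d = rank(income) − rank(savings): -3, -3, 0, 1, 4, 1; Σd² = 36
ρ = 1 − 6Σd² / [n(n²−1)] = 1 − 6×36 / (6×35) = 1 − 216/210 ≈ -0.029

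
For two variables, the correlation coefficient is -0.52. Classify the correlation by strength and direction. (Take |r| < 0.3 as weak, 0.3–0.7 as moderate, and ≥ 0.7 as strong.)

r = -0.52 < 0 so the relationship is negative.
|r| = 0.52, which falls in the moderate range.

moderate negative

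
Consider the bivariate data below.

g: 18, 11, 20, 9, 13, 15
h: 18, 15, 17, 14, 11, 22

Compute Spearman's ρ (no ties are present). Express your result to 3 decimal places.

Rank g: 5, 2, 6, 1, 3, 4
Rank h: 5, 3, 4, 2, 1, 6
d = rank(g) − rank(h): 0, -1, 2, -1, 2, -2; Σd² = 14
ρ = 1 − 6Σd² / [n(n²−1)] = 1 − 6×14 / (6×35) = 1 − 84/210 ≈ 0.600

0.600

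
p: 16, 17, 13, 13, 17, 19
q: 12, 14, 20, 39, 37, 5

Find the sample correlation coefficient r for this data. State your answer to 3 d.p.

-0.538

n = 6, Σp = 95, Σq = 127, Σp² = 1533, Σq² = 3655, Σpq = 1921
nΣpq − ΣpΣq = 11526 − 12065 = -539
nΣp² − (Σp)² = 9198 − 9025 = 173; nΣq² − (Σq)² = 21930 − 16129 = 5801
r = -539 / √(173 × 5801) = -539 / 1001.7849 ≈ -0.538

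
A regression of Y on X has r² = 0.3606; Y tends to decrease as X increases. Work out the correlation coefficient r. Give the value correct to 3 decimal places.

|r| = √0.3606 = 0.600
The association is negative, so r = −0.600.

-0.600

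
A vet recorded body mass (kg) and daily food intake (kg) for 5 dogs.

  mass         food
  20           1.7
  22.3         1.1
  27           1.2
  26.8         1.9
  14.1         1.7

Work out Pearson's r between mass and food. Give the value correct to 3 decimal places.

-0.225

n = 5, Σx = 110.2, Σy = 7.6, Σx² = 2543.34, Σy² = 12.04, Σxy = 165.82
nΣxy − ΣxΣy = 829.1 − 837.52 = -8.42
nΣx² − (Σx)² = 12716.7 − 12144.04 = 572.66; nΣy² − (Σy)² = 60.2 − 57.76 = 2.44
r = -8.42 / √(572.66 × 2.44) = -8.42 / 37.3803 ≈ -0.225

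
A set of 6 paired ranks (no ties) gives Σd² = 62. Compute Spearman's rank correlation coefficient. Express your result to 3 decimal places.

ρ = 1 − 6Σd² / [n(n²−1)] = 1 − 6×62 / (6×35)
  = 1 − 372/210 = 1 − 1.7714 ≈ -0.771

-0.771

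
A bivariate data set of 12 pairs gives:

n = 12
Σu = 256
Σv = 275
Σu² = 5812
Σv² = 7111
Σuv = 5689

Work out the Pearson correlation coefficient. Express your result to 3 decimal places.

r = (nΣuv − ΣuΣv) / √[(nΣu² − (Σu)²)(nΣv² − (Σv)²)]
Numerator: 12×5689 − 256×275 = -2132
Denominator: √[(69744 − 65536)(85332 − 75625)] = √[4208 × 9707] = 6391.1702
r = -2132 / 6391.1702 ≈ -0.334

-0.334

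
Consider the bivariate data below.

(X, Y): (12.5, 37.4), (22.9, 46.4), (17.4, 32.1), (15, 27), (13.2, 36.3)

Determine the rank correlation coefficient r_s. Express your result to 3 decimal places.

Rank X: 1, 5, 4, 3, 2
Rank Y: 4, 5, 2, 1, 3
d = rank(X) − rank(Y): -3, 0, 2, 2, -1; Σd² = 18
ρ = 1 − 6Σd² / [n(n²−1)] = 1 − 6×18 / (5×24) = 1 − 108/120 ≈ 0.100

0.100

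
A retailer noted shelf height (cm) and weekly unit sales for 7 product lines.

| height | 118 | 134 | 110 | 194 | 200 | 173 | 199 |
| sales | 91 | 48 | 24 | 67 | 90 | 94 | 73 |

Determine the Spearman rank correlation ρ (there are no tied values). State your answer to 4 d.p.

Rank height: 2, 3, 1, 5, 7, 4, 6
Rank sales: 6, 2, 1, 3, 5, 7, 4
d = rank(height) − rank(sales): -4, 1, 0, 2, 2, -3, 2; Σd² = 38
ρ = 1 − 6Σd² / [n(n²−1)] = 1 − 6×38 / (7×48) = 1 − 228/336 ≈ 0.3214

0.3214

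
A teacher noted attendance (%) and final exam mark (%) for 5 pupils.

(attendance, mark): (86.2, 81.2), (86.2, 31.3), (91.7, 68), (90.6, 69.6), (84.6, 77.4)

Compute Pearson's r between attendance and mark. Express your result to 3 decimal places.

0.052

n = 5, Σx = 439.3, Σy = 327.5, Σx² = 38635.29, Σy² = 23032.05, Σxy = 28786.9
nΣxy − ΣxΣy = 143934.5 − 143870.75 = 63.75
nΣx² − (Σx)² = 193176.45 − 192984.49 = 191.96; nΣy² − (Σy)² = 115160.25 − 107256.25 = 7904
r = 63.75 / √(191.96 × 7904) = 63.75 / 1231.7678 ≈ 0.052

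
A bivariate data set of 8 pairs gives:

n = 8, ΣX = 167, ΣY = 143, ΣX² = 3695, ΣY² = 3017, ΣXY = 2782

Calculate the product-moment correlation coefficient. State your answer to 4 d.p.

r = (nΣXY − ΣXΣY) / √[(nΣX² − (ΣX)²)(nΣY² − (ΣY)²)]
Numerator: 8×2782 − 167×143 = -1625
Denominator: √[(29560 − 27889)(24136 − 20449)] = √[1671 × 3687] = 2482.1315
r = -1625 / 2482.1315 ≈ -0.6547

-0.6547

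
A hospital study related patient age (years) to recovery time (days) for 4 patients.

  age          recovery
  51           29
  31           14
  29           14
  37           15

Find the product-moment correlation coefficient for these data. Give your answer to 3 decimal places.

0.959

n = 4, Σx = 148, Σy = 72, Σx² = 5772, Σy² = 1458, Σxy = 2874
nΣxy − ΣxΣy = 11496 − 10656 = 840
nΣx² − (Σx)² = 23088 − 21904 = 1184; nΣy² − (Σy)² = 5832 − 5184 = 648
r = 840 / √(1184 × 648) = 840 / 875.9178 ≈ 0.959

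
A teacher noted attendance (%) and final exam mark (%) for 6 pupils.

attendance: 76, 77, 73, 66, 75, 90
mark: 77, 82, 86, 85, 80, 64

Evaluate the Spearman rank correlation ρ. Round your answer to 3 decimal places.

-0.771

Rank attendance: 4, 5, 2, 1, 3, 6
Rank mark: 2, 4, 6, 5, 3, 1
d = rank(attendance) − rank(mark): 2, 1, -4, -4, 0, 5; Σd² = 62
ρ = 1 − 6Σd² / [n(n²−1)] = 1 − 6×62 / (6×35) = 1 − 372/210 ≈ -0.771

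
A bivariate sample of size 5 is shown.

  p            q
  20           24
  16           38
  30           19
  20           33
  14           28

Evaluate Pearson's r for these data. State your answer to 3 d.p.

n = 5, Σp = 100, Σq = 142, Σp² = 2152, Σq² = 4254, Σpq = 2710
nΣpq − ΣpΣq = 13550 − 14200 = -650
nΣp² − (Σp)² = 10760 − 10000 = 760; nΣq² − (Σq)² = 21270 − 20164 = 1106
r = -650 / √(760 × 1106) = -650 / 916.8206 ≈ -0.709

-0.709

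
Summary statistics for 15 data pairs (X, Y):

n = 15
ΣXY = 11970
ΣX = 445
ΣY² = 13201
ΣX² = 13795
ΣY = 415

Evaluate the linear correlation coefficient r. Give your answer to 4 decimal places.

-0.3383

r = (nΣXY − ΣXΣY) / √[(nΣX² − (ΣX)²)(nΣY² − (ΣY)²)]
Numerator: 15×11970 − 445×415 = -5125
Denominator: √[(206925 − 198025)(198015 − 172225)] = √[8900 × 25790] = 15150.2805
r = -5125 / 15150.2805 ≈ -0.3383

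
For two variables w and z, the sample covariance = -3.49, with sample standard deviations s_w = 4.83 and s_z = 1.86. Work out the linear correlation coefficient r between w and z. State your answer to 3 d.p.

r = Cov(w,z) / (s_w · s_z) = -3.49 / (4.83 × 1.86)
  = -3.49 / 8.9838 ≈ -0.388

-0.388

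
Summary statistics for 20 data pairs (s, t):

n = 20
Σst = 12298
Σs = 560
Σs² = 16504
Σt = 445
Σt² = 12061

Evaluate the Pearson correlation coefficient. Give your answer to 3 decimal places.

-0.121

r = (nΣst − ΣsΣt) / √[(nΣs² − (Σs)²)(nΣt² − (Σt)²)]
Numerator: 20×12298 − 560×445 = -3240
Denominator: √[(330080 − 313600)(241220 − 198025)] = √[16480 × 43195] = 26680.5847
r = -3240 / 26680.5847 ≈ -0.121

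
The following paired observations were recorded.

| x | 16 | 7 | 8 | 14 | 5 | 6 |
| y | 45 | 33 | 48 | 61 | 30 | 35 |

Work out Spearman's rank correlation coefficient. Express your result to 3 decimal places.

0.771

Rank x: 6, 3, 4, 5, 1, 2
Rank y: 4, 2, 5, 6, 1, 3
d = rank(x) − rank(y): 2, 1, -1, -1, 0, -1; Σd² = 8
ρ = 1 − 6Σd² / [n(n²−1)] = 1 − 6×8 / (6×35) = 1 − 48/210 ≈ 0.771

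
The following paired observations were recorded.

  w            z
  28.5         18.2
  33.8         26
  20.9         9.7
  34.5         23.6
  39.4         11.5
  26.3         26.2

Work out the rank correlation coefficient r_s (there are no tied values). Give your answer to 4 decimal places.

0.0286

Rank w: 3, 4, 1, 5, 6, 2
Rank z: 3, 5, 1, 4, 2, 6
d = rank(w) − rank(z): 0, -1, 0, 1, 4, -4; Σd² = 34
ρ = 1 − 6Σd² / [n(n²−1)] = 1 − 6×34 / (6×35) = 1 − 204/210 ≈ 0.0286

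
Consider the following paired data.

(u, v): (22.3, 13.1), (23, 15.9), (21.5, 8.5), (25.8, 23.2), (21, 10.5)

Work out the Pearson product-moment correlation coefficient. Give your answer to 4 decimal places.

0.9726

n = 5, Σu = 113.6, Σv = 71.2, Σu² = 2595.18, Σv² = 1145.16, Σuv = 1659.64
nΣuv − ΣuΣv = 8298.2 − 8088.32 = 209.88
nΣu² − (Σu)² = 12975.9 − 12904.96 = 70.94; nΣv² − (Σv)² = 5725.8 − 5069.44 = 656.36
r = 209.88 / √(70.94 × 656.36) = 209.88 / 215.7827 ≈ 0.9726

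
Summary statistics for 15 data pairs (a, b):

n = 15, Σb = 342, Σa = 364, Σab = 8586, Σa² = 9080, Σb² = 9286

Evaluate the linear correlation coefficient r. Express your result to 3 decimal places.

0.473

r = (nΣab − ΣaΣb) / √[(nΣa² − (Σa)²)(nΣb² − (Σb)²)]
Numerator: 15×8586 − 364×342 = 4302
Denominator: √[(136200 − 132496)(139290 − 116964)] = √[3704 × 22326] = 9093.7068
r = 4302 / 9093.7068 ≈ 0.473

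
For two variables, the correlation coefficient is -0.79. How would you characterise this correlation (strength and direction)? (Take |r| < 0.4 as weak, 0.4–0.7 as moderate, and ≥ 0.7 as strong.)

strong negative

r = -0.79 < 0 so the relationship is negative.
|r| = 0.79, which falls in the strong range.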